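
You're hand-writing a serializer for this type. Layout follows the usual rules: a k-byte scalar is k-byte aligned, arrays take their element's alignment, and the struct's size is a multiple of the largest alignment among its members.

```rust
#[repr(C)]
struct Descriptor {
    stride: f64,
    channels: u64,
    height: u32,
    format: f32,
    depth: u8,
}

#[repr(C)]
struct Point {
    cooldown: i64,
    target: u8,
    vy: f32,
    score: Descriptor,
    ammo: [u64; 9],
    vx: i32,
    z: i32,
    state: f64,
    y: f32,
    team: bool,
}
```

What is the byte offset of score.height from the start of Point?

Descriptor: @0: stride [8B, align 8] → 8; @8: channels [8B, align 8] → 16; @16: height [4B, align 4] → 20; @20: format [4B, align 4] → 24; @24: depth [1B, align 1] → 25; +7 tail pad (align 8); size 32, align 8
@0: cooldown [8B, align 8] → 8
@8: target [1B, align 1] → 9
+3 pad (align 4)
@12: vy [4B, align 4] → 16
@16: score [32B, align 8] → 48
within Descriptor: height at 16
16 + 16 = 32

32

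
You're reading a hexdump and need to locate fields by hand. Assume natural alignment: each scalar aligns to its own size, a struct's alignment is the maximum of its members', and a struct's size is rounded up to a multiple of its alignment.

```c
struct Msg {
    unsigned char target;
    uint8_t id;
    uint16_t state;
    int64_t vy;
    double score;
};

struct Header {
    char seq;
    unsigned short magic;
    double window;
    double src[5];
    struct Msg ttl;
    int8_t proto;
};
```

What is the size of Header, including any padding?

Msg: 0..1  target  (1B, 1-aligned); 1..2  id  (1B, 1-aligned); 2..4  state  (2B, 2-aligned); 4..8  -- padding (4B); 8..16  vy  (8B, 8-aligned); 16..24  score  (8B, 8-aligned); sizeof = 24, alignof = 8
0..1  seq  (1B, 1-aligned)
1..2  -- padding (1B)
2..4  magic  (2B, 2-aligned)
4..8  -- padding (4B)
8..16  window  (8B, 8-aligned)
16..56  src  (40B, 8-aligned)
56..80  ttl  (24B, 8-aligned)
80..81  proto  (1B, 1-aligned)
81..88  -- tail padding (7B)
sizeof = 88, alignof = 8

88 bytes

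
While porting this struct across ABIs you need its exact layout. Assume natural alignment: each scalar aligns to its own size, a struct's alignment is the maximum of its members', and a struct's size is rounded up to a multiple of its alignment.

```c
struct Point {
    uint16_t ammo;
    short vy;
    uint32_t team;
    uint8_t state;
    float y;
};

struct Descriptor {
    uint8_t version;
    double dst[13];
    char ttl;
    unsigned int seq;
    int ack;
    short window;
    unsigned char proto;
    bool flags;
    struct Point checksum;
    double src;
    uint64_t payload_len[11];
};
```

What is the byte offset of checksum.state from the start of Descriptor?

Point: @0: ammo [2B, align 2] → 2; @2: vy [2B, align 2] → 4; @4: team [4B, align 4] → 8; @8: state [1B, align 1] → 9; +3 pad (align 4); @12: y [4B, align 4] → 16; size 16, align 4
@0: version [1B, align 1] → 1
+7 pad (align 8)
@8: dst [104B, align 8] → 112
@112: ttl [1B, align 1] → 113
+3 pad (align 4)
@116: seq [4B, align 4] → 120
@120: ack [4B, align 4] → 124
@124: window [2B, align 2] → 126
@126: proto [1B, align 1] → 127
@127: flags [1B, align 1] → 128
@128: checksum [16B, align 4] → 144
within Point: state at 8
128 + 8 = 136

136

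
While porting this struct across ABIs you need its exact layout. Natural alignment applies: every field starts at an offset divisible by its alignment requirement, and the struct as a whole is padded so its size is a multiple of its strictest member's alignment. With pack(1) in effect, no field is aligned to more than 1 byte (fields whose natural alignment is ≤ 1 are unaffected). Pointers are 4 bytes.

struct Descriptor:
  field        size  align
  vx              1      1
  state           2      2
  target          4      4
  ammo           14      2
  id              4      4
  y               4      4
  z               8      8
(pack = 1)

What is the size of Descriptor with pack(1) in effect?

vx at 0 (size 1, align 1) → ends 1
state at 1 (size 2, align 1) → ends 3
target at 3 (size 4, align 1) → ends 7
ammo at 7 (size 14, align 1) → ends 21
id at 21 (size 4, align 1) → ends 25
y at 25 (size 4, align 1) → ends 29
z at 29 (size 8, align 1) → ends 37
total 37 bytes, alignment 1

37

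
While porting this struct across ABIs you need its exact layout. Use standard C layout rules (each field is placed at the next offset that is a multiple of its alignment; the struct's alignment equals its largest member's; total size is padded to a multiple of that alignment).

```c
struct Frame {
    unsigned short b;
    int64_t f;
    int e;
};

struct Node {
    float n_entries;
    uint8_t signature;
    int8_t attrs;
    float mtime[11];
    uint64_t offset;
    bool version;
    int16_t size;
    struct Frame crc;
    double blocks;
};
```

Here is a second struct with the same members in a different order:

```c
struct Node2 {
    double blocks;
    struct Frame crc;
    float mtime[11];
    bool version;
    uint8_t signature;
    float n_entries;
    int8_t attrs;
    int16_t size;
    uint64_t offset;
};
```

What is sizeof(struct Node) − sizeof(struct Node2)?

8

Frame: @0: b [2B, align 2] → 2; +6 pad (align 8); @8: f [8B, align 8] → 16; @16: e [4B, align 4] → 20; +4 tail pad (align 8); size 24, align 8
@0: n_entries [4B, align 4] → 4
@4: signature [1B, align 1] → 5
@5: attrs [1B, align 1] → 6
+2 pad (align 4)
@8: mtime [44B, align 4] → 52
+4 pad (align 8)
@56: offset [8B, align 8] → 64
@64: version [1B, align 1] → 65
+1 pad (align 2)
@66: size [2B, align 2] → 68
+4 pad (align 8)
@72: crc [24B, align 8] → 96
@96: blocks [8B, align 8] → 104
size 104, align 8
— Node2 —
@0: blocks [8B, align 8] → 8
@8: crc [24B, align 8] → 32
@32: mtime [44B, align 4] → 76
@76: version [1B, align 1] → 77
@77: signature [1B, align 1] → 78
+2 pad (align 4)
@80: n_entries [4B, align 4] → 84
@84: attrs [1B, align 1] → 85
+1 pad (align 2)
@86: size [2B, align 2] → 88
@88: offset [8B, align 8] → 96
size 96, align 8
104 − 96 = 8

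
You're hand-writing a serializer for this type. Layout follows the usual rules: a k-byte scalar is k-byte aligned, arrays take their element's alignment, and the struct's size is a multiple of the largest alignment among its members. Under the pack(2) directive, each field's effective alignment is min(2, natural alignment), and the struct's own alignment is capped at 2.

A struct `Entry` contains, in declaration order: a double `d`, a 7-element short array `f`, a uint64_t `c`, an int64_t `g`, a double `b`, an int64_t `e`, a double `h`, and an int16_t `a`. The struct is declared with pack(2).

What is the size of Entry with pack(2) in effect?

64

0..8  d  (8B, 2-aligned)
8..22  f  (14B, 2-aligned)
22..30  c  (8B, 2-aligned)
30..38  g  (8B, 2-aligned)
38..46  b  (8B, 2-aligned)
46..54  e  (8B, 2-aligned)
54..62  h  (8B, 2-aligned)
62..64  a  (2B, 2-aligned)
sizeof = 64, alignof = 2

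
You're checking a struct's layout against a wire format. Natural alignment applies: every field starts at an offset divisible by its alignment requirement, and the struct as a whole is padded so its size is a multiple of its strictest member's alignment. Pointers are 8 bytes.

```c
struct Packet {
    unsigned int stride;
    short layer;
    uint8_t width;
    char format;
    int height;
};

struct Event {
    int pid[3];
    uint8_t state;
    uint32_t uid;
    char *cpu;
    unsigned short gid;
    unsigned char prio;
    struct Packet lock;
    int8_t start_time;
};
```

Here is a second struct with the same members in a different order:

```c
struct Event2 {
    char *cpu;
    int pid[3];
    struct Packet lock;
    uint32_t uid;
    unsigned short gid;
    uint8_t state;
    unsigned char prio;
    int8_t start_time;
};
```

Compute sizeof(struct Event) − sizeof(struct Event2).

8

Packet: stride at 0 (size 4, align 4) → ends 4; layer at 4 (size 2, align 2) → ends 6; width at 6 (size 1, align 1) → ends 7; format at 7 (size 1, align 1) → ends 8; height at 8 (size 4, align 4) → ends 12; total 12 bytes, alignment 4
pid at 0 (size 12, align 4) → ends 12
state at 12 (size 1, align 1) → ends 13
pad 3 to align 4 for uid
uid at 16 (size 4, align 4) → ends 20
pad 4 to align 8 for cpu
cpu at 24 (size 8, align 8) → ends 32
gid at 32 (size 2, align 2) → ends 34
prio at 34 (size 1, align 1) → ends 35
pad 1 to align 4 for lock
lock at 36 (size 12, align 4) → ends 48
start_time at 48 (size 1, align 1) → ends 49
tail pad 7 to reach multiple of 8
total 56 bytes, alignment 8
— Event2 —
cpu at 0 (size 8, align 8) → ends 8
pid at 8 (size 12, align 4) → ends 20
lock at 20 (size 12, align 4) → ends 32
uid at 32 (size 4, align 4) → ends 36
gid at 36 (size 2, align 2) → ends 38
state at 38 (size 1, align 1) → ends 39
prio at 39 (size 1, align 1) → ends 40
start_time at 40 (size 1, align 1) → ends 41
tail pad 7 to reach multiple of 8
total 48 bytes, alignment 8
56 − 48 = 8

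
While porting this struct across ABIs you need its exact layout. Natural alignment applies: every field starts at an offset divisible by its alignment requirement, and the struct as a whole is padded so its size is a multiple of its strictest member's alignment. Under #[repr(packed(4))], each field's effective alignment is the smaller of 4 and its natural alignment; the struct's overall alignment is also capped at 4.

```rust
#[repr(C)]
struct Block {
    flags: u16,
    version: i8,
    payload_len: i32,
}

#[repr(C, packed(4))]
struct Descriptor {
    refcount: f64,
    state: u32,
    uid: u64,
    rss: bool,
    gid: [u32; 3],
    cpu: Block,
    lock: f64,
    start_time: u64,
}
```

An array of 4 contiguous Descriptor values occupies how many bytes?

Block: flags at 0 (size 2, align 2) → ends 2; version at 2 (size 1, align 1) → ends 3; pad 1 to align 4 for payload_len; payload_len at 4 (size 4, align 4) → ends 8; total 8 bytes, alignment 4
refcount at 0 (size 8, align 4) → ends 8
state at 8 (size 4, align 4) → ends 12
uid at 12 (size 8, align 4) → ends 20
rss at 20 (size 1, align 1) → ends 21
pad 3 to align 4 for gid
gid at 24 (size 12, align 4) → ends 36
cpu at 36 (size 8, align 4) → ends 44
lock at 44 (size 8, align 4) → ends 52
start_time at 52 (size 8, align 4) → ends 60
total 60 bytes, alignment 4
array of 4: 4 × 60 = 240

240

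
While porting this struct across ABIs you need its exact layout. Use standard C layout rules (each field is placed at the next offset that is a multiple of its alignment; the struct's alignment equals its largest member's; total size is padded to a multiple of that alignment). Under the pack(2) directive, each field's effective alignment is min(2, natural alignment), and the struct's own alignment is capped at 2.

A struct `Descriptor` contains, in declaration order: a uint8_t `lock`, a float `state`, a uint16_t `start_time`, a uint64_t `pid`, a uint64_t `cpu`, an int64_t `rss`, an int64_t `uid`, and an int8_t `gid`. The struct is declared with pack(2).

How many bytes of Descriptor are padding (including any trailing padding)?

0..1  lock  (1B, 1-aligned)
1..2  -- padding (1B)
2..6  state  (4B, 2-aligned)
6..8  start_time  (2B, 2-aligned)
8..16  pid  (8B, 2-aligned)
16..24  cpu  (8B, 2-aligned)
24..32  rss  (8B, 2-aligned)
32..40  uid  (8B, 2-aligned)
40..41  gid  (1B, 1-aligned)
41..42  -- tail padding (1B)
sizeof = 42, alignof = 2
data bytes 40, size 42 → padding 2

2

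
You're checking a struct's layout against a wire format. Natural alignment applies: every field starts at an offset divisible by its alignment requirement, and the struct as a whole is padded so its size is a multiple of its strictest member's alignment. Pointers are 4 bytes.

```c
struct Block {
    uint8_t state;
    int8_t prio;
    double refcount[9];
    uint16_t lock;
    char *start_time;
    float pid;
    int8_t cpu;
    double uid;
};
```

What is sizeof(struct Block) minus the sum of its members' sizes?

11

@0: state [1B, align 1] → 1
@1: prio [1B, align 1] → 2
+6 pad (align 8)
@8: refcount [72B, align 8] → 80
@80: lock [2B, align 2] → 82
+2 pad (align 4)
@84: start_time [4B, align 4] → 88
@88: pid [4B, align 4] → 92
@92: cpu [1B, align 1] → 93
+3 pad (align 8)
@96: uid [8B, align 8] → 104
size 104, align 8
data bytes 93, size 104 → padding 11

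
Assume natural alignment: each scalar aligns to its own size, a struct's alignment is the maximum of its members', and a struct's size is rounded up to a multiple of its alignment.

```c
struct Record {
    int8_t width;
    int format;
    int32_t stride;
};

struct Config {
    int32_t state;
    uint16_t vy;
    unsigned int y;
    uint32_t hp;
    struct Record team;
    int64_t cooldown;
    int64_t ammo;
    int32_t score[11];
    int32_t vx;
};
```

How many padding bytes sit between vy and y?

Record: 0..1  width  (1B, 1-aligned); 1..4  -- padding (3B); 4..8  format  (4B, 4-aligned); 8..12  stride  (4B, 4-aligned); sizeof = 12, alignof = 4
0..4  state  (4B, 4-aligned)
4..6  vy  (2B, 2-aligned)
6..8  -- padding (2B)
8..12  y  (4B, 4-aligned)

2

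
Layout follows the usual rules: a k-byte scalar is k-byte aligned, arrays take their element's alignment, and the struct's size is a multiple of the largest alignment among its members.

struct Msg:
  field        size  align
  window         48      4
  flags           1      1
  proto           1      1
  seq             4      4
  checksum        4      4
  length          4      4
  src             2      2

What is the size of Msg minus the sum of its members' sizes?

0..48  window  (48B, 4-aligned)
48..49  flags  (1B, 1-aligned)
49..50  proto  (1B, 1-aligned)
50..52  -- padding (2B)
52..56  seq  (4B, 4-aligned)
56..60  checksum  (4B, 4-aligned)
60..64  length  (4B, 4-aligned)
64..66  src  (2B, 2-aligned)
66..68  -- tail padding (2B)
sizeof = 68, alignof = 4
data bytes 64, size 68 → padding 4

4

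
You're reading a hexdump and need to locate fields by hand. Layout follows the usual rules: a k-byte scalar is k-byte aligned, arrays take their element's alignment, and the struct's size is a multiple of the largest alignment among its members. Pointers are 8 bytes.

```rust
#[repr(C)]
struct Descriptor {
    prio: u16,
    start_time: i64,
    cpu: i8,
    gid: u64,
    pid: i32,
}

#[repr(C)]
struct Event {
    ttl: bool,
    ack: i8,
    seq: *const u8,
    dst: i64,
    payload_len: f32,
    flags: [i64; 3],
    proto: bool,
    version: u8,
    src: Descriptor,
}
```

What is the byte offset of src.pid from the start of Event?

Descriptor: prio at 0 (size 2, align 2) → ends 2; pad 6 to align 8 for start_time; start_time at 8 (size 8, align 8) → ends 16; cpu at 16 (size 1, align 1) → ends 17; pad 7 to align 8 for gid; gid at 24 (size 8, align 8) → ends 32; pid at 32 (size 4, align 4) → ends 36; tail pad 4 to reach multiple of 8; total 40 bytes, alignment 8
ttl at 0 (size 1, align 1) → ends 1
ack at 1 (size 1, align 1) → ends 2
pad 6 to align 8 for seq
seq at 8 (size 8, align 8) → ends 16
dst at 16 (size 8, align 8) → ends 24
payload_len at 24 (size 4, align 4) → ends 28
pad 4 to align 8 for flags
flags at 32 (size 24, align 8) → ends 56
proto at 56 (size 1, align 1) → ends 57
version at 57 (size 1, align 1) → ends 58
pad 6 to align 8 for src
src at 64 (size 40, align 8) → ends 104
within Descriptor: pid at 32
64 + 32 = 96

96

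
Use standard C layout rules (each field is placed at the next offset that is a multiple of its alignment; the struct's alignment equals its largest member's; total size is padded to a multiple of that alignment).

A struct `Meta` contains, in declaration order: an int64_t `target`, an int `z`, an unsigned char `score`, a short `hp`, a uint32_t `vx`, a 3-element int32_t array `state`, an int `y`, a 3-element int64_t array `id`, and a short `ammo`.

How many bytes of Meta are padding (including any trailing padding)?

target at 0 (size 8, align 8) → ends 8
z at 8 (size 4, align 4) → ends 12
score at 12 (size 1, align 1) → ends 13
pad 1 to align 2 for hp
hp at 14 (size 2, align 2) → ends 16
vx at 16 (size 4, align 4) → ends 20
state at 20 (size 12, align 4) → ends 32
y at 32 (size 4, align 4) → ends 36
pad 4 to align 8 for id
id at 40 (size 24, align 8) → ends 64
ammo at 64 (size 2, align 2) → ends 66
tail pad 6 to reach multiple of 8
total 72 bytes, alignment 8
data bytes 61, size 72 → padding 11

11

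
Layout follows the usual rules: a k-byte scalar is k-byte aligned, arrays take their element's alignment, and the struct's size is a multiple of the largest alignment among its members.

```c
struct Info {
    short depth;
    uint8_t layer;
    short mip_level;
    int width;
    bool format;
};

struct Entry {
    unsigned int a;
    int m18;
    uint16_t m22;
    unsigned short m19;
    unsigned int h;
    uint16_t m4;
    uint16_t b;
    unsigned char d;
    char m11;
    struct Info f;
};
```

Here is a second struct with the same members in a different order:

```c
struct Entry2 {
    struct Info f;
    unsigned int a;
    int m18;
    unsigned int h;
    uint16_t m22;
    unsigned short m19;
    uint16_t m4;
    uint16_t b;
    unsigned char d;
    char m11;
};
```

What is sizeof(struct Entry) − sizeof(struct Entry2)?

0

Info: 0..2  depth  (2B, 2-aligned); 2..3  layer  (1B, 1-aligned); 3..4  -- padding (1B); 4..6  mip_level  (2B, 2-aligned); 6..8  -- padding (2B); 8..12  width  (4B, 4-aligned); 12..13  format  (1B, 1-aligned); 13..16  -- tail padding (3B); sizeof = 16, alignof = 4
0..4  a  (4B, 4-aligned)
4..8  m18  (4B, 4-aligned)
8..10  m22  (2B, 2-aligned)
10..12  m19  (2B, 2-aligned)
12..16  h  (4B, 4-aligned)
16..18  m4  (2B, 2-aligned)
18..20  b  (2B, 2-aligned)
20..21  d  (1B, 1-aligned)
21..22  m11  (1B, 1-aligned)
22..24  -- padding (2B)
24..40  f  (16B, 4-aligned)
sizeof = 40, alignof = 4
— Entry2 —
0..16  f  (16B, 4-aligned)
16..20  a  (4B, 4-aligned)
20..24  m18  (4B, 4-aligned)
24..28  h  (4B, 4-aligned)
28..30  m22  (2B, 2-aligned)
30..32  m19  (2B, 2-aligned)
32..34  m4  (2B, 2-aligned)
34..36  b  (2B, 2-aligned)
36..37  d  (1B, 1-aligned)
37..38  m11  (1B, 1-aligned)
38..40  -- tail padding (2B)
sizeof = 40, alignof = 4
40 − 40 = 0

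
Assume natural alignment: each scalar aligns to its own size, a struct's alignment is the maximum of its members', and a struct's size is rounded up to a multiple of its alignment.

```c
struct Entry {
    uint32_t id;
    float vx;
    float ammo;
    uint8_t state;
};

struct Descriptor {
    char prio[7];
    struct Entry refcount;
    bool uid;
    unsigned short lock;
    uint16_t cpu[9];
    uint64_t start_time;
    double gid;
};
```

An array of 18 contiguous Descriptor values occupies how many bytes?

1152

Entry: 0..4  id  (4B, 4-aligned); 4..8  vx  (4B, 4-aligned); 8..12  ammo  (4B, 4-aligned); 12..13  state  (1B, 1-aligned); 13..16  -- tail padding (3B); sizeof = 16, alignof = 4
0..7  prio  (7B, 1-aligned)
7..8  -- padding (1B)
8..24  refcount  (16B, 4-aligned)
24..25  uid  (1B, 1-aligned)
25..26  -- padding (1B)
26..28  lock  (2B, 2-aligned)
28..46  cpu  (18B, 2-aligned)
46..48  -- padding (2B)
48..56  start_time  (8B, 8-aligned)
56..64  gid  (8B, 8-aligned)
sizeof = 64, alignof = 8
array of 18: 18 × 64 = 1152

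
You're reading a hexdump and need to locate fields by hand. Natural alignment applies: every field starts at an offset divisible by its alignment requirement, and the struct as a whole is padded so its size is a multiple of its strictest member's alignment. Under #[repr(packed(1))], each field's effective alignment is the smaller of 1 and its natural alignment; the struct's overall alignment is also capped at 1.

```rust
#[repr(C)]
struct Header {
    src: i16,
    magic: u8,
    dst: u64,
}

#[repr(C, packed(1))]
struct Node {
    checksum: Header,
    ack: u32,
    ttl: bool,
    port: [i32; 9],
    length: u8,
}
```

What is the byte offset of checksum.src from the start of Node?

0

Header: 0..2  src  (2B, 2-aligned); 2..3  magic  (1B, 1-aligned); 3..8  -- padding (5B); 8..16  dst  (8B, 8-aligned); sizeof = 16, alignof = 8
0..16  checksum  (16B, 1-aligned)
within Header: src at 0
0 + 0 = 0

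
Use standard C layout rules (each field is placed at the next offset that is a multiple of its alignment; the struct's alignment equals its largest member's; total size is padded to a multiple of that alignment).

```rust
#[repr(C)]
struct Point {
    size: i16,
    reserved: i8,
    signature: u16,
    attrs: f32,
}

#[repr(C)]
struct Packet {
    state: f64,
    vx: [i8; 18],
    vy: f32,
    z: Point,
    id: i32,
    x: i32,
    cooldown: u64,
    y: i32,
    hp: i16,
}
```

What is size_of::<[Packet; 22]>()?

1584

Point: @0: size [2B, align 2] → 2; @2: reserved [1B, align 1] → 3; +1 pad (align 2); @4: signature [2B, align 2] → 6; +2 pad (align 4); @8: attrs [4B, align 4] → 12; size 12, align 4
@0: state [8B, align 8] → 8
@8: vx [18B, align 1] → 26
+2 pad (align 4)
@28: vy [4B, align 4] → 32
@32: z [12B, align 4] → 44
@44: id [4B, align 4] → 48
@48: x [4B, align 4] → 52
+4 pad (align 8)
@56: cooldown [8B, align 8] → 64
@64: y [4B, align 4] → 68
@68: hp [2B, align 2] → 70
+2 tail pad (align 8)
size 72, align 8
array of 22: 22 × 72 = 1584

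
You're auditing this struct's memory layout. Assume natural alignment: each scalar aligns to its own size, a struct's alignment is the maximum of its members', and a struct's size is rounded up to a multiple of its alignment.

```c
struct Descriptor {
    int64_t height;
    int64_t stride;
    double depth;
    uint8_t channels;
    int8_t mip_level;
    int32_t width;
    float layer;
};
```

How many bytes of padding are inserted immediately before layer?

0

0..8  height  (8B, 8-aligned)
8..16  stride  (8B, 8-aligned)
16..24  depth  (8B, 8-aligned)
24..25  channels  (1B, 1-aligned)
25..26  mip_level  (1B, 1-aligned)
26..28  -- padding (2B)
28..32  width  (4B, 4-aligned)
32..36  layer  (4B, 4-aligned)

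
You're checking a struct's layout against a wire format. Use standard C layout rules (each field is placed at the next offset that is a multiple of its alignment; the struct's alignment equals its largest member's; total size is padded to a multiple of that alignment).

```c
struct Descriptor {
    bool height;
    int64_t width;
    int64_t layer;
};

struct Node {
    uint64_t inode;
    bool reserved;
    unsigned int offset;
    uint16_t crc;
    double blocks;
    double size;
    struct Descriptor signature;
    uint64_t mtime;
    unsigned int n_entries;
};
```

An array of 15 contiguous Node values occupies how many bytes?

Descriptor: @0: height [1B, align 1] → 1; +7 pad (align 8); @8: width [8B, align 8] → 16; @16: layer [8B, align 8] → 24; size 24, align 8
@0: inode [8B, align 8] → 8
@8: reserved [1B, align 1] → 9
+3 pad (align 4)
@12: offset [4B, align 4] → 16
@16: crc [2B, align 2] → 18
+6 pad (align 8)
@24: blocks [8B, align 8] → 32
@32: size [8B, align 8] → 40
@40: signature [24B, align 8] → 64
@64: mtime [8B, align 8] → 72
@72: n_entries [4B, align 4] → 76
+4 tail pad (align 8)
size 80, align 8
array of 15: 15 × 80 = 1200

1200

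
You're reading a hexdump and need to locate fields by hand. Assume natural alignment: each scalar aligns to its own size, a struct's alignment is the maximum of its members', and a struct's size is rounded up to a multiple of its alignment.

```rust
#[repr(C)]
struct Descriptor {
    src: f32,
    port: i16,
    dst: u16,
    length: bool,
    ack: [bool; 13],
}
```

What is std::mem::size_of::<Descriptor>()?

24

@0: src [4B, align 4] → 4
@4: port [2B, align 2] → 6
@6: dst [2B, align 2] → 8
@8: length [1B, align 1] → 9
@9: ack [13B, align 1] → 22
+2 tail pad (align 4)
size 24, align 4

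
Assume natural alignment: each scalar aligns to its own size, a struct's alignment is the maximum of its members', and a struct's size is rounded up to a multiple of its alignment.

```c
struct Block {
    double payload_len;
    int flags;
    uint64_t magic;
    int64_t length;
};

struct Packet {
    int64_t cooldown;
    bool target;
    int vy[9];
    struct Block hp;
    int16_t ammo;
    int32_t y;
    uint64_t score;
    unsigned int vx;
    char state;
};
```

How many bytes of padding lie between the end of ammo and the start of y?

2

Block: payload_len at 0 (size 8, align 8) → ends 8; flags at 8 (size 4, align 4) → ends 12; pad 4 to align 8 for magic; magic at 16 (size 8, align 8) → ends 24; length at 24 (size 8, align 8) → ends 32; total 32 bytes, alignment 8
cooldown at 0 (size 8, align 8) → ends 8
target at 8 (size 1, align 1) → ends 9
pad 3 to align 4 for vy
vy at 12 (size 36, align 4) → ends 48
hp at 48 (size 32, align 8) → ends 80
ammo at 80 (size 2, align 2) → ends 82
pad 2 to align 4 for y
y at 84 (size 4, align 4) → ends 88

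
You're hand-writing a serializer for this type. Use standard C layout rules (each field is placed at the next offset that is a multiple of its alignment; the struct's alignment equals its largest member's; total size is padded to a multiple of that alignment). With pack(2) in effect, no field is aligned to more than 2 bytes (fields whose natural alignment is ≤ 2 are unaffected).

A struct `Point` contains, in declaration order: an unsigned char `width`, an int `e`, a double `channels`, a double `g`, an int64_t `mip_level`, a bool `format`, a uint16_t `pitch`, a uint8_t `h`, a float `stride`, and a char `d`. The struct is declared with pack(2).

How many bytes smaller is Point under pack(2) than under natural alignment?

6

natural layout:
  0..1  width  (1B, 1-aligned)
  1..4  -- padding (3B)
  4..8  e  (4B, 4-aligned)
  8..16  channels  (8B, 8-aligned)
  16..24  g  (8B, 8-aligned)
  24..32  mip_level  (8B, 8-aligned)
  32..33  format  (1B, 1-aligned)
  33..34  -- padding (1B)
  34..36  pitch  (2B, 2-aligned)
  36..37  h  (1B, 1-aligned)
  37..40  -- padding (3B)
  40..44  stride  (4B, 4-aligned)
  44..45  d  (1B, 1-aligned)
  45..48  -- tail padding (3B)
  sizeof = 48, alignof = 8
packed(2) layout:
  0..1  width  (1B, 1-aligned)
  1..2  -- padding (1B)
  2..6  e  (4B, 2-aligned)
  6..14  channels  (8B, 2-aligned)
  14..22  g  (8B, 2-aligned)
  22..30  mip_level  (8B, 2-aligned)
  30..31  format  (1B, 1-aligned)
  31..32  -- padding (1B)
  32..34  pitch  (2B, 2-aligned)
  34..35  h  (1B, 1-aligned)
  35..36  -- padding (1B)
  36..40  stride  (4B, 2-aligned)
  40..41  d  (1B, 1-aligned)
  41..42  -- tail padding (1B)
  sizeof = 42, alignof = 2
48 − 42 = 6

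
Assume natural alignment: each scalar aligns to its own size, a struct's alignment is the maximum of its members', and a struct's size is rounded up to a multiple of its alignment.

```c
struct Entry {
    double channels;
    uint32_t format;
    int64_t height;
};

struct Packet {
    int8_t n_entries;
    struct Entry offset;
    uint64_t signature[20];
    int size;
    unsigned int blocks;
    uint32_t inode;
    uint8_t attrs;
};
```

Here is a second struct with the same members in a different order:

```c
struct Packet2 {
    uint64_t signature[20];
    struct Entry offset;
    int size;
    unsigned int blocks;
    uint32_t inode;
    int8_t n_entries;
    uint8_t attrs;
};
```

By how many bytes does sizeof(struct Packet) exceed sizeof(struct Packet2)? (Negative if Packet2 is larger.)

Entry: @0: channels [8B, align 8] → 8; @8: format [4B, align 4] → 12; +4 pad (align 8); @16: height [8B, align 8] → 24; size 24, align 8
@0: n_entries [1B, align 1] → 1
+7 pad (align 8)
@8: offset [24B, align 8] → 32
@32: signature [160B, align 8] → 192
@192: size [4B, align 4] → 196
@196: blocks [4B, align 4] → 200
@200: inode [4B, align 4] → 204
@204: attrs [1B, align 1] → 205
+3 tail pad (align 8)
size 208, align 8
— Packet2 —
@0: signature [160B, align 8] → 160
@160: offset [24B, align 8] → 184
@184: size [4B, align 4] → 188
@188: blocks [4B, align 4] → 192
@192: inode [4B, align 4] → 196
@196: n_entries [1B, align 1] → 197
@197: attrs [1B, align 1] → 198
+2 tail pad (align 8)
size 200, align 8
208 − 200 = 8

8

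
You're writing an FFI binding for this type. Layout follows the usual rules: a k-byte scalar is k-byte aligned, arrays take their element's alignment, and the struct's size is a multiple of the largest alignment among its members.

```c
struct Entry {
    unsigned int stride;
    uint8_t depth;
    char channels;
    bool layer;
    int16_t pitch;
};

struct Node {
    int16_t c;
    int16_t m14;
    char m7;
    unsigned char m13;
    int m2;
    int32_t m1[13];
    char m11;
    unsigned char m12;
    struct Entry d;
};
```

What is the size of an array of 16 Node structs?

Entry: 0..4  stride  (4B, 4-aligned); 4..5  depth  (1B, 1-aligned); 5..6  channels  (1B, 1-aligned); 6..7  layer  (1B, 1-aligned); 7..8  -- padding (1B); 8..10  pitch  (2B, 2-aligned); 10..12  -- tail padding (2B); sizeof = 12, alignof = 4
0..2  c  (2B, 2-aligned)
2..4  m14  (2B, 2-aligned)
4..5  m7  (1B, 1-aligned)
5..6  m13  (1B, 1-aligned)
6..8  -- padding (2B)
8..12  m2  (4B, 4-aligned)
12..64  m1  (52B, 4-aligned)
64..65  m11  (1B, 1-aligned)
65..66  m12  (1B, 1-aligned)
66..68  -- padding (2B)
68..80  d  (12B, 4-aligned)
sizeof = 80, alignof = 4
array of 16: 16 × 80 = 1280

1280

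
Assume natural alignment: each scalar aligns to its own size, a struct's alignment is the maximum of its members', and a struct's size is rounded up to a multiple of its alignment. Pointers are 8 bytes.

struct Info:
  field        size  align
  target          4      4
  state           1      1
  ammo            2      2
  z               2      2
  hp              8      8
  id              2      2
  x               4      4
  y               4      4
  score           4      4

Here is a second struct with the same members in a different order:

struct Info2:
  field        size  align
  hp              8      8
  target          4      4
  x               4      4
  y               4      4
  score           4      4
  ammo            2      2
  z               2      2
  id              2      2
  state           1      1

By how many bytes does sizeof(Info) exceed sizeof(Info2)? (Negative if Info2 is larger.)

8

@0: target [4B, align 4] → 4
@4: state [1B, align 1] → 5
+1 pad (align 2)
@6: ammo [2B, align 2] → 8
@8: z [2B, align 2] → 10
+6 pad (align 8)
@16: hp [8B, align 8] → 24
@24: id [2B, align 2] → 26
+2 pad (align 4)
@28: x [4B, align 4] → 32
@32: y [4B, align 4] → 36
@36: score [4B, align 4] → 40
size 40, align 8
— Info2 —
@0: hp [8B, align 8] → 8
@8: target [4B, align 4] → 12
@12: x [4B, align 4] → 16
@16: y [4B, align 4] → 20
@20: score [4B, align 4] → 24
@24: ammo [2B, align 2] → 26
@26: z [2B, align 2] → 28
@28: id [2B, align 2] → 30
@30: state [1B, align 1] → 31
+1 tail pad (align 8)
size 32, align 8
40 − 32 = 8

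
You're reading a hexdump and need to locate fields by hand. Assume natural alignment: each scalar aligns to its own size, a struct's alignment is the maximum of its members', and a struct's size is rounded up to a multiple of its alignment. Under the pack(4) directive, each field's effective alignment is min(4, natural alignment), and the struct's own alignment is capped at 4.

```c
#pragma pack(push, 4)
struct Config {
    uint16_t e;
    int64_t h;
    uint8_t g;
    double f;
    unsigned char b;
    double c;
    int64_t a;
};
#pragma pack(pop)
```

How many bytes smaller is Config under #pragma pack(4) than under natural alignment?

natural layout:
  @0: e [2B, align 2] → 2
  +6 pad (align 8)
  @8: h [8B, align 8] → 16
  @16: g [1B, align 1] → 17
  +7 pad (align 8)
  @24: f [8B, align 8] → 32
  @32: b [1B, align 1] → 33
  +7 pad (align 8)
  @40: c [8B, align 8] → 48
  @48: a [8B, align 8] → 56
  size 56, align 8
packed(4) layout:
  @0: e [2B, align 2] → 2
  +2 pad (align 4)
  @4: h [8B, align 4] → 12
  @12: g [1B, align 1] → 13
  +3 pad (align 4)
  @16: f [8B, align 4] → 24
  @24: b [1B, align 1] → 25
  +3 pad (align 4)
  @28: c [8B, align 4] → 36
  @36: a [8B, align 4] → 44
  size 44, align 4
56 − 44 = 12

12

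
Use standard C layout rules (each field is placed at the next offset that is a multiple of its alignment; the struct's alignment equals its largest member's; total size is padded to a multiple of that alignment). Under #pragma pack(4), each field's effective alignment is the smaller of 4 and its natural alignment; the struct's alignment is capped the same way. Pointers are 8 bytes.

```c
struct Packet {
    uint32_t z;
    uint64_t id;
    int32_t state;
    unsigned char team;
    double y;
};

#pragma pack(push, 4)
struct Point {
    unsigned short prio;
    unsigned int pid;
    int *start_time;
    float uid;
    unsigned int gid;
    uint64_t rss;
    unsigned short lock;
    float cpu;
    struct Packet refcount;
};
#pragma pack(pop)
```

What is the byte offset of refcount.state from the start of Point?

Packet: @0: z [4B, align 4] → 4; +4 pad (align 8); @8: id [8B, align 8] → 16; @16: state [4B, align 4] → 20; @20: team [1B, align 1] → 21; +3 pad (align 8); @24: y [8B, align 8] → 32; size 32, align 8
@0: prio [2B, align 2] → 2
+2 pad (align 4)
@4: pid [4B, align 4] → 8
@8: start_time [8B, align 4] → 16
@16: uid [4B, align 4] → 20
@20: gid [4B, align 4] → 24
@24: rss [8B, align 4] → 32
@32: lock [2B, align 2] → 34
+2 pad (align 4)
@36: cpu [4B, align 4] → 40
@40: refcount [32B, align 4] → 72
within Packet: state at 16
40 + 16 = 56

56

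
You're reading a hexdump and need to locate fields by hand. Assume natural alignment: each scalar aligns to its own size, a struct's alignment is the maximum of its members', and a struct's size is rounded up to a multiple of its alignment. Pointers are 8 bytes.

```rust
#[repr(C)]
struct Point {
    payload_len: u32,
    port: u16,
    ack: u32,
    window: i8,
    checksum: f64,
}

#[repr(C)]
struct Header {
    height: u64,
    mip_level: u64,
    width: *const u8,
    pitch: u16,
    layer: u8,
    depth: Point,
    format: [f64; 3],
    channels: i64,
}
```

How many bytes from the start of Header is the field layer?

26

Point: 0..4  payload_len  (4B, 4-aligned); 4..6  port  (2B, 2-aligned); 6..8  -- padding (2B); 8..12  ack  (4B, 4-aligned); 12..13  window  (1B, 1-aligned); 13..16  -- padding (3B); 16..24  checksum  (8B, 8-aligned); sizeof = 24, alignof = 8
0..8  height  (8B, 8-aligned)
8..16  mip_level  (8B, 8-aligned)
16..24  width  (8B, 8-aligned)
24..26  pitch  (2B, 2-aligned)
26..27  layer  (1B, 1-aligned)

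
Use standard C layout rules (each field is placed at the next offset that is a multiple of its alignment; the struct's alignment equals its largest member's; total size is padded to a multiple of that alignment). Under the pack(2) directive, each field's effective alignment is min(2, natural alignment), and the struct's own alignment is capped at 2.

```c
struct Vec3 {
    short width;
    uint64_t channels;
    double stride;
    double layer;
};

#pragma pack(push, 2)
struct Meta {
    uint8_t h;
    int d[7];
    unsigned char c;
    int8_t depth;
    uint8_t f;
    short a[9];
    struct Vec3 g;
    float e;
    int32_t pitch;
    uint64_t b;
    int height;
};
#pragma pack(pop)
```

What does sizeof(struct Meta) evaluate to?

Vec3: width at 0 (size 2, align 2) → ends 2; pad 6 to align 8 for channels; channels at 8 (size 8, align 8) → ends 16; stride at 16 (size 8, align 8) → ends 24; layer at 24 (size 8, align 8) → ends 32; total 32 bytes, alignment 8
h at 0 (size 1, align 1) → ends 1
pad 1 to align 2 for d
d at 2 (size 28, align 2) → ends 30
c at 30 (size 1, align 1) → ends 31
depth at 31 (size 1, align 1) → ends 32
f at 32 (size 1, align 1) → ends 33
pad 1 to align 2 for a
a at 34 (size 18, align 2) → ends 52
g at 52 (size 32, align 2) → ends 84
e at 84 (size 4, align 2) → ends 88
pitch at 88 (size 4, align 2) → ends 92
b at 92 (size 8, align 2) → ends 100
height at 100 (size 4, align 2) → ends 104
total 104 bytes, alignment 2

104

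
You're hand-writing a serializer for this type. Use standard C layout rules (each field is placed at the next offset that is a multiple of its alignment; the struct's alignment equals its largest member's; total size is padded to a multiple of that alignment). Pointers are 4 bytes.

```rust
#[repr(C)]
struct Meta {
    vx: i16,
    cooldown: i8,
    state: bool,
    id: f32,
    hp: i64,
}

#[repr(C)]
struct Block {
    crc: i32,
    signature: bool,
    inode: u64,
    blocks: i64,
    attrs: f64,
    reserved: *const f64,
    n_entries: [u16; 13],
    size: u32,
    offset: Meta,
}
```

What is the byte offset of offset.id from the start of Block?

76

Meta: vx at 0 (size 2, align 2) → ends 2; cooldown at 2 (size 1, align 1) → ends 3; state at 3 (size 1, align 1) → ends 4; id at 4 (size 4, align 4) → ends 8; hp at 8 (size 8, align 8) → ends 16; total 16 bytes, alignment 8
crc at 0 (size 4, align 4) → ends 4
signature at 4 (size 1, align 1) → ends 5
pad 3 to align 8 for inode
inode at 8 (size 8, align 8) → ends 16
blocks at 16 (size 8, align 8) → ends 24
attrs at 24 (size 8, align 8) → ends 32
reserved at 32 (size 4, align 4) → ends 36
n_entries at 36 (size 26, align 2) → ends 62
pad 2 to align 4 for size
size at 64 (size 4, align 4) → ends 68
pad 4 to align 8 for offset
offset at 72 (size 16, align 8) → ends 88
within Meta: id at 4
72 + 4 = 76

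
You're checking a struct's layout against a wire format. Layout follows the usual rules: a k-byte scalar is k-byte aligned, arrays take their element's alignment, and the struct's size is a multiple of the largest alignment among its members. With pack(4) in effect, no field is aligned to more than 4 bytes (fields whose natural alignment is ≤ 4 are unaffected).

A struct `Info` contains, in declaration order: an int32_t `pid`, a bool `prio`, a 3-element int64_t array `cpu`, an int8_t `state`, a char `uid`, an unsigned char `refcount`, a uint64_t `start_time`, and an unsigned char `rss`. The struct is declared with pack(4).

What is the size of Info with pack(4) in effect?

@0: pid [4B, align 4] → 4
@4: prio [1B, align 1] → 5
+3 pad (align 4)
@8: cpu [24B, align 4] → 32
@32: state [1B, align 1] → 33
@33: uid [1B, align 1] → 34
@34: refcount [1B, align 1] → 35
+1 pad (align 4)
@36: start_time [8B, align 4] → 44
@44: rss [1B, align 1] → 45
+3 tail pad (align 4)
size 48, align 4

48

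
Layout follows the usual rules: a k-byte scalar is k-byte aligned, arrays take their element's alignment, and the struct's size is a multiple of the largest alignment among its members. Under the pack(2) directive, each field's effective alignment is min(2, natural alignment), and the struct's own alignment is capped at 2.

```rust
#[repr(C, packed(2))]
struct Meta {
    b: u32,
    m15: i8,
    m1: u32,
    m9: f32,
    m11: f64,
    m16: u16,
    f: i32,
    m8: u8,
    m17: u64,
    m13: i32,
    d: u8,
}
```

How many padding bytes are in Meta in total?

3

0..4  b  (4B, 2-aligned)
4..5  m15  (1B, 1-aligned)
5..6  -- padding (1B)
6..10  m1  (4B, 2-aligned)
10..14  m9  (4B, 2-aligned)
14..22  m11  (8B, 2-aligned)
22..24  m16  (2B, 2-aligned)
24..28  f  (4B, 2-aligned)
28..29  m8  (1B, 1-aligned)
29..30  -- padding (1B)
30..38  m17  (8B, 2-aligned)
38..42  m13  (4B, 2-aligned)
42..43  d  (1B, 1-aligned)
43..44  -- tail padding (1B)
sizeof = 44, alignof = 2
data bytes 41, size 44 → padding 3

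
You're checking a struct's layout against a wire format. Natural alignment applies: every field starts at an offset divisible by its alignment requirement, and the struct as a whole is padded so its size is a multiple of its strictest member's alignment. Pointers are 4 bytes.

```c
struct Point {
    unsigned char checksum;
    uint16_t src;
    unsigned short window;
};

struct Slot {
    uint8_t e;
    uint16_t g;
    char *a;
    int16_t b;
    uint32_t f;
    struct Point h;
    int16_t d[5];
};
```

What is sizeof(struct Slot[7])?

Point: checksum at 0 (size 1, align 1) → ends 1; pad 1 to align 2 for src; src at 2 (size 2, align 2) → ends 4; window at 4 (size 2, align 2) → ends 6; total 6 bytes, alignment 2
e at 0 (size 1, align 1) → ends 1
pad 1 to align 2 for g
g at 2 (size 2, align 2) → ends 4
a at 4 (size 4, align 4) → ends 8
b at 8 (size 2, align 2) → ends 10
pad 2 to align 4 for f
f at 12 (size 4, align 4) → ends 16
h at 16 (size 6, align 2) → ends 22
d at 22 (size 10, align 2) → ends 32
total 32 bytes, alignment 4
array of 7: 7 × 32 = 224

224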